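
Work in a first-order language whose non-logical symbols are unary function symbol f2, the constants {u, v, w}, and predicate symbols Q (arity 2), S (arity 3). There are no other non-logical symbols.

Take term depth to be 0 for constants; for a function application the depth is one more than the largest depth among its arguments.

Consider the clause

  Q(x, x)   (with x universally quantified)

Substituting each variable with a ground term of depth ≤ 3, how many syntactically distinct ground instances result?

12

Ground terms of depth ≤ 3:
  If N_k denotes the number of depth-≤k ground terms, the 3 constants give N_0 = 3, and each function symbol of arity r contributes N_{k-1}^r new terms at level k: N_k = 3 + N_{k-1}.
  N_0 = 3
  N_1 = 3 + 3 = 6
  N_2 = 3 + 6 = 9
  N_3 = 3 + 9 = 12
  Explicitly: u, v, w, f2(u), f2(v), f2(w), f2(f2(u)), f2(f2(v)), f2(f2(w)), f2(f2(f2(u))), f2(f2(f2(v))), f2(f2(f2(w))).
So there are 12 ground terms available for substitution.
The body mentions the single quantified variable x; since ground terms form a free algebra, no two substitutions collapse to the same formula.
Number of ground instances = 12.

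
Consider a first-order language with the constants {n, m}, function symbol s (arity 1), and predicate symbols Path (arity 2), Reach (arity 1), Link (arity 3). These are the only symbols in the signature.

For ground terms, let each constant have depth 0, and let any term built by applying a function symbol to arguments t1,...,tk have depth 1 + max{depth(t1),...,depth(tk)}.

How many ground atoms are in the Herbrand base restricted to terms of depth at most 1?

First count ground terms of depth ≤ 1.
Write N_k for the number of ground terms of depth ≤ k. A term of depth ≤ k is either a constant or a function symbol applied to arguments of depth ≤ k−1, so N_k = 2 + N_{k-1}.
N_0 = 2
N_1 = 2 + 2 = 4
Explicitly: n, m, s(n), s(m).
So |H| = 4.
For each predicate symbol, the number of ground atoms is |H| raised to its arity; summing:
  Path: 4^2 = 16;  Reach: 4;  Link: 4^3 = 64
Total ground atoms: 16 + 4 + 64 = 84.

84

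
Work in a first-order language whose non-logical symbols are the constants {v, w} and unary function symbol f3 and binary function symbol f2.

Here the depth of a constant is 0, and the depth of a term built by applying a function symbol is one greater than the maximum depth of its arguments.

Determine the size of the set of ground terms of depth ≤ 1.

8

If N_k denotes the number of depth-≤k ground terms, the 2 constants give N_0 = 2, and each function symbol of arity r contributes N_{k-1}^r new terms at level k: N_k = 2 + N_{k-1} + N_{k-1}^2.
N_0 = 2
N_1 = 2 + 2 + 2^2 = 8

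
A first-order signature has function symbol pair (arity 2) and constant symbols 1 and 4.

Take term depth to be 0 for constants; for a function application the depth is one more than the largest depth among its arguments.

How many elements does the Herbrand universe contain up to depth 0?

2

Count level by level. With function symbols pair/2, the terms of depth ≤ k are the 2 constants together with each function applied to depth-≤(k−1) tuples, so N_k = 2 + N_{k-1}^2.
N_0 = 2
Explicitly: 1, 4.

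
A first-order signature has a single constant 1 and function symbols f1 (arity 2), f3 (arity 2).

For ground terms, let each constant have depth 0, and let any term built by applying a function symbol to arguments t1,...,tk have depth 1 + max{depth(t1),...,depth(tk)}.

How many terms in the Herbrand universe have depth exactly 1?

2

Write N_k for the number of ground terms of depth ≤ k. A term of depth ≤ k is either a constant or a function symbol applied to arguments of depth ≤ k−1, so N_k = 1 + N_{k-1}^2 + N_{k-1}^2.
N_0 = 1
N_1 = 1 + 1^2 + 1^2 = 3
Terms of depth exactly 1: N_1 − N_0 = 3 − 1 = 2.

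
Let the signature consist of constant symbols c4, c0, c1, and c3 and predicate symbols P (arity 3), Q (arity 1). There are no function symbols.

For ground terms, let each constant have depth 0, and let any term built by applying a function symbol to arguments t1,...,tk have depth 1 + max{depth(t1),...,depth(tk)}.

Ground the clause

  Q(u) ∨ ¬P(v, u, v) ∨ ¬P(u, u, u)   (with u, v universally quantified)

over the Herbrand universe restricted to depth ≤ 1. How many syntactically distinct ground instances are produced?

Ground terms of depth ≤ 1:
  With no function symbols every ground term is a constant, so there are exactly 4 ground terms at every depth bound.
  N_0 = 4
  N_1 = 4
  Explicitly: c4, c0, c1, c3.
So there are 4 ground terms available for substitution.
The body mentions every one of the 2 quantified variables; since ground terms form a free algebra, no two substitutions collapse to the same formula.
Number of ground instances = 4^2 = 16.

16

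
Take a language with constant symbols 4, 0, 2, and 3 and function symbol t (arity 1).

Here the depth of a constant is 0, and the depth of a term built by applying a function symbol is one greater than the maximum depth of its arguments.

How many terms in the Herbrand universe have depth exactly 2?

4

If N_k denotes the number of depth-≤k ground terms, the 4 constants give N_0 = 4, and each function symbol of arity r contributes N_{k-1}^r new terms at level k: N_k = 4 + N_{k-1}.
N_0 = 4
N_1 = 4 + 4 = 8
N_2 = 4 + 8 = 12
Terms of depth exactly 2: N_2 − N_1 = 12 − 8 = 4.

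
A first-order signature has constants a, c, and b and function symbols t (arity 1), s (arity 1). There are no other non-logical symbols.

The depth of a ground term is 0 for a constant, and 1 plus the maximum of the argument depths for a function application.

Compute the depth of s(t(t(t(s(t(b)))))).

6

depth(t(b)) = 1 + depth(b) = 1 + 0 = 1
depth(s(t(b))) = 1 + depth(t(b)) = 1 + 1 = 2
depth(t(s(t(b)))) = 1 + depth(s(t(b))) = 1 + 2 = 3
depth(t(t(s(t(b))))) = 1 + depth(t(s(t(b)))) = 1 + 3 = 4
depth(t(t(t(s(t(b)))))) = 1 + depth(t(t(s(t(b))))) = 1 + 4 = 5
depth(s(t(t(t(s(t(b))))))) = 1 + depth(t(t(t(s(t(b)))))) = 1 + 5 = 6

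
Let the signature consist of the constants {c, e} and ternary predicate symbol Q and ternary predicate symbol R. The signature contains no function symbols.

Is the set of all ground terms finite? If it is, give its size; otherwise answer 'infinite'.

2

There are no function symbols, so every ground term is one of the 2 constants.
The Herbrand universe is {c, e}, which is finite with 2 elements.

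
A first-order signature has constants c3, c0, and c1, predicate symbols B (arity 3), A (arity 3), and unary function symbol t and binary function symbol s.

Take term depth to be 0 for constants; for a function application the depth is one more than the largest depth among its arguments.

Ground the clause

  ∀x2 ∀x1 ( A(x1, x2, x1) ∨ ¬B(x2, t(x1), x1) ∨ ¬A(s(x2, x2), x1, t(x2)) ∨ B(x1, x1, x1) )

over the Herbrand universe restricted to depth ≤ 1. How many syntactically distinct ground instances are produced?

225

Ground terms of depth ≤ 1:
  Count level by level. With function symbols t/1, s/2, the terms of depth ≤ k are the 3 constants together with each function applied to depth-≤(k−1) tuples, so N_k = 3 + N_{k-1} + N_{k-1}^2.
  N_0 = 3
  N_1 = 3 + 3 + 3^2 = 15
So there are 15 ground terms available for substitution.
There are 2 variables to instantiate (x2, x1), each occurring in at least one literal, so different choices give different ground instances.
Number of ground instances = 15^2 = 225.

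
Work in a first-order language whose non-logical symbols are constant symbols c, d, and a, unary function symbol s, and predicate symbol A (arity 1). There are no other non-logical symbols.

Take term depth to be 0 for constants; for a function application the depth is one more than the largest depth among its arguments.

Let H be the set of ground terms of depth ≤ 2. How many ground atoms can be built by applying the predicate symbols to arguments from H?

First count ground terms of depth ≤ 2.
Let N_k = |{terms of depth ≤ k}|. Then N_0 = 3 and N_k = 3 + N_{k-1} for k ≥ 1 (one summand per function symbol, arity giving the exponent).
N_0 = 3
N_1 = 3 + 3 = 6
N_2 = 3 + 6 = 9
So |H| = 9.
For each predicate symbol, the number of ground atoms is |H| raised to its arity; summing:
  A: 9
Total ground atoms: 9.

9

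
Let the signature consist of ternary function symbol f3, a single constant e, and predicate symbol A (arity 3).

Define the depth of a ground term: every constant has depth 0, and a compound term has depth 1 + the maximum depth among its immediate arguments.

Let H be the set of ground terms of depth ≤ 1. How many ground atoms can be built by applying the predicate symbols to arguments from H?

First count ground terms of depth ≤ 1.
Let N_k count ground terms of depth at most k. Each non-constant term of depth ≤ k is some function symbol applied to depth-≤(k−1) arguments, giving N_k = 1 + N_{k-1}^3.
N_0 = 1
N_1 = 1 + 1^3 = 2
So |H| = 2.
For each predicate symbol, the number of ground atoms is |H| raised to its arity; summing:
  A: 2^3 = 8
Total ground atoms: 8.

8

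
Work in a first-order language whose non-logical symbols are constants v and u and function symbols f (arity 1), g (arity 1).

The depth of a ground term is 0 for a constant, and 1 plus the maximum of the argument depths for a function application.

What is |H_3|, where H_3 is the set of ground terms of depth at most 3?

30

Let N_k = |{terms of depth ≤ k}|. Then N_0 = 2 and N_k = 2 + N_{k-1} + N_{k-1} for k ≥ 1 (one summand per function symbol, arity giving the exponent).
N_0 = 2
N_1 = 2 + 2 + 2 = 6
N_2 = 2 + 6 + 6 = 14
N_3 = 2 + 14 + 14 = 30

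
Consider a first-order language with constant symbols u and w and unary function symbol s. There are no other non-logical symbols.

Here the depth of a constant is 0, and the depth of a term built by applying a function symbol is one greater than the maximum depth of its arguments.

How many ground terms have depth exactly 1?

Write N_k for the number of ground terms of depth ≤ k. A term of depth ≤ k is either a constant or a function symbol applied to arguments of depth ≤ k−1, so N_k = 2 + N_{k-1}.
N_0 = 2
N_1 = 2 + 2 = 4
Terms of depth exactly 1: N_1 − N_0 = 4 − 2 = 2.

2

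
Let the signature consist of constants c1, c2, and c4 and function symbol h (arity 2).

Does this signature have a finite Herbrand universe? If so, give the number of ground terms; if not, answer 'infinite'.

The signature has at least one function symbol (h, arity 2) and at least one constant (c1).
Iterating h gives infinitely many distinct ground terms: c1, h(c1, c1), h(h(c1, c1), h(c1, c1)), ...
So the Herbrand universe is infinite.

infinite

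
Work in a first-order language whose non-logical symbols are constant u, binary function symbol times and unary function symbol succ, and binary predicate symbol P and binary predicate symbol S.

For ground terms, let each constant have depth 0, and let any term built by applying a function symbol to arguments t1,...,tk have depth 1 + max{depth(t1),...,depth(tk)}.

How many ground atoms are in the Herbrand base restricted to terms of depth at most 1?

First count ground terms of depth ≤ 1.
Write N_k for the number of ground terms of depth ≤ k. A term of depth ≤ k is either a constant or a function symbol applied to arguments of depth ≤ k−1, so N_k = 1 + N_{k-1}^2 + N_{k-1}.
N_0 = 1
N_1 = 1 + 1^2 + 1 = 3
Explicitly: u, times(u, u), succ(u).
So |H| = 3.
Each predicate of arity r yields |H|^r ground atoms (one per choice of an r-tuple from H):
  P: 3^2 = 9;  S: 3^2 = 9
Total ground atoms: 9 + 9 = 18.

18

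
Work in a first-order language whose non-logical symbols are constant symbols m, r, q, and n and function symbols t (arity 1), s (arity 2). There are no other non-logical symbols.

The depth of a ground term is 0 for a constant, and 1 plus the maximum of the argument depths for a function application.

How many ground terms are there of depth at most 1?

24

Count level by level. With function symbols t/1, s/2, the terms of depth ≤ k are the 4 constants together with each function applied to depth-≤(k−1) tuples, so N_k = 4 + N_{k-1} + N_{k-1}^2.
N_0 = 4
N_1 = 4 + 4 + 4^2 = 24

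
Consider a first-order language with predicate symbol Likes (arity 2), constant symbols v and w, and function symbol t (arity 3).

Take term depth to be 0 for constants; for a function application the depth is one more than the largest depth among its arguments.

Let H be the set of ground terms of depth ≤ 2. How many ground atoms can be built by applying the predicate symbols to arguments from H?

1004004

First count ground terms of depth ≤ 2.
Count level by level. With function symbols t/3, the terms of depth ≤ k are the 2 constants together with each function applied to depth-≤(k−1) tuples, so N_k = 2 + N_{k-1}^3.
N_0 = 2
N_1 = 2 + 2^3 = 10
N_2 = 2 + 10^3 = 1002
So |H| = 1002.
Ground atoms are formed by filling each argument slot of a predicate with a term from H, so an r-ary predicate gives |H|^r atoms:
  Likes: 1002^2 = 1004004
Total ground atoms: 1004004.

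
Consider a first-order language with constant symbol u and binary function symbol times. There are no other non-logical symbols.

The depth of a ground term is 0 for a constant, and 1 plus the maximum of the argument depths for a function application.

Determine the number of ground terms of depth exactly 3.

Write N_k for the number of ground terms of depth ≤ k. A term of depth ≤ k is either a constant or a function symbol applied to arguments of depth ≤ k−1, so N_k = 1 + N_{k-1}^2.
N_0 = 1
N_1 = 1 + 1^2 = 2
N_2 = 1 + 2^2 = 5
N_3 = 1 + 5^2 = 26
Terms of depth exactly 3: N_3 − N_2 = 26 − 5 = 21.

21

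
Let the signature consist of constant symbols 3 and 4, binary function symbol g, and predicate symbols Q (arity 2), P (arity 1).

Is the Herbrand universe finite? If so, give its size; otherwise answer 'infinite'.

The signature has at least one function symbol (g, arity 2) and at least one constant (3).
Iterating g gives infinitely many distinct ground terms: 3, g(3, 3), g(g(3, 3), g(3, 3)), ...
So the Herbrand universe is infinite.

infinite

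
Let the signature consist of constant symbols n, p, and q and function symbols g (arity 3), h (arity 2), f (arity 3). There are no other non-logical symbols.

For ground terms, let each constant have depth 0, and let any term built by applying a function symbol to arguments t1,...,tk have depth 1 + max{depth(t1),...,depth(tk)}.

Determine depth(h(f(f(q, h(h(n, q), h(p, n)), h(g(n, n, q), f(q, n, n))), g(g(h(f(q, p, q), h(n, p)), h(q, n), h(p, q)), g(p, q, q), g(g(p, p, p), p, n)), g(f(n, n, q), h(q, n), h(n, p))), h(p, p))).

depth(h(n, q)) = 1 + max(0, 0) = 1
depth(h(p, n)) = 1 + max(0, 0) = 1
depth(h(h(n, q), h(p, n))) = 1 + max(1, 1) = 2
depth(g(n, n, q)) = 1 + max(0, 0, 0) = 1
depth(f(q, n, n)) = 1 + max(0, 0, 0) = 1
depth(h(g(n, n, q), f(q, n, n))) = 1 + max(1, 1) = 2
depth(f(q, h(h(n, q), h(p, n)), h(g(n, n, q), f(q, n, n)))) = 1 + max(0, 2, 2) = 3
depth(f(q, p, q)) = 1 + max(0, 0, 0) = 1
depth(h(n, p)) = 1 + max(0, 0) = 1
depth(h(f(q, p, q), h(n, p))) = 1 + max(1, 1) = 2
depth(h(q, n)) = 1 + max(0, 0) = 1
depth(h(p, q)) = 1 + max(0, 0) = 1
depth(g(h(f(q, p, q), h(n, p)), h(q, n), h(p, q))) = 1 + max(2, 1, 1) = 3
depth(g(p, q, q)) = 1 + max(0, 0, 0) = 1
depth(g(p, p, p)) = 1 + max(0, 0, 0) = 1
depth(g(g(p, p, p), p, n)) = 1 + max(1, 0, 0) = 2
depth(g(g(h(f(q, p, q), h(n, p)), h(q, n), h(p, q)), g(p, q, q), g(g(p, p, p), p, n))) = 1 + max(3, 1, 2) = 4
depth(f(n, n, q)) = 1 + max(0, 0, 0) = 1
depth(g(f(n, n, q), h(q, n), h(n, p))) = 1 + max(1, 1, 1) = 2
depth(f(f(q, h(h(n, q), h(p, n)), h(g(n, n, q), f(q, n, n))), g(g(h(f(q, p, q), h(n, p)), h(q, n), h(p, q)), g(p, q, q), g(g(p, p, p), p, n)), g(f(n, n, q), h(q, n), h(n, p)))) = 1 + max(3, 4, 2) = 5
depth(h(p, p)) = 1 + max(0, 0) = 1
depth(h(f(f(q, h(h(n, q), h(p, n)), h(g(n, n, q), f(q, n, n))), g(g(h(f(q, p, q), h(n, p)), h(q, n), h(p, q)), g(p, q, q), g(g(p, p, p), p, n)), g(f(n, n, q), h(q, n), h(n, p))), h(p, p))) = 1 + max(5, 1) = 6

6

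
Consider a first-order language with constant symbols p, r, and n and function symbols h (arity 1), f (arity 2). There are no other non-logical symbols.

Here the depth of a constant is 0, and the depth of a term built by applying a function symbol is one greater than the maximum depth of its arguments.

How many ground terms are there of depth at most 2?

Write N_k for the number of ground terms of depth ≤ k. A term of depth ≤ k is either a constant or a function symbol applied to arguments of depth ≤ k−1, so N_k = 3 + N_{k-1} + N_{k-1}^2.
N_0 = 3
N_1 = 3 + 3 + 3^2 = 15
N_2 = 3 + 15 + 15^2 = 243

243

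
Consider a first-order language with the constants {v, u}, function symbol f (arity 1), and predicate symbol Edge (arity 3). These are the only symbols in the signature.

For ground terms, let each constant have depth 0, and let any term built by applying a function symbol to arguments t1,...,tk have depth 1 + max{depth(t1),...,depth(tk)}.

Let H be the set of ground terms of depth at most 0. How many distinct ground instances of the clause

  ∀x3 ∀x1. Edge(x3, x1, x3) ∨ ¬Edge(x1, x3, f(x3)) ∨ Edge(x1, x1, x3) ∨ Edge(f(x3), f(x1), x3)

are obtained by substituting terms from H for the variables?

Ground terms of depth ≤ 0:
  Count level by level. With function symbols f/1, the terms of depth ≤ k are the 2 constants together with each function applied to depth-≤(k−1) tuples, so N_k = 2 + N_{k-1}.
  N_0 = 2
So there are 2 ground terms available for substitution.
The body mentions every one of the 2 quantified variables; since ground terms form a free algebra, no two substitutions collapse to the same formula.
Number of ground instances = 2^2 = 4.

4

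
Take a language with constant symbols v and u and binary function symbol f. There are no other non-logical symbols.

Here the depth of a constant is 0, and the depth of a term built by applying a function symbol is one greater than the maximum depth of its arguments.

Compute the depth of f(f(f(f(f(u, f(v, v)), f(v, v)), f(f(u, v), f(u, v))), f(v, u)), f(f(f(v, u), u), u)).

6

depth(f(v, v)) = 1 + max(0, 0) = 1
depth(f(u, f(v, v))) = 1 + max(0, 1) = 2
depth(f(f(u, f(v, v)), f(v, v))) = 1 + max(2, 1) = 3
depth(f(u, v)) = 1 + max(0, 0) = 1
depth(f(f(u, v), f(u, v))) = 1 + max(1, 1) = 2
depth(f(f(f(u, f(v, v)), f(v, v)), f(f(u, v), f(u, v)))) = 1 + max(3, 2) = 4
depth(f(v, u)) = 1 + max(0, 0) = 1
depth(f(f(f(f(u, f(v, v)), f(v, v)), f(f(u, v), f(u, v))), f(v, u))) = 1 + max(4, 1) = 5
depth(f(f(v, u), u)) = 1 + max(1, 0) = 2
depth(f(f(f(v, u), u), u)) = 1 + max(2, 0) = 3
depth(f(f(f(f(f(u, f(v, v)), f(v, v)), f(f(u, v), f(u, v))), f(v, u)), f(f(f(v, u), u), u))) = 1 + max(5, 3) = 6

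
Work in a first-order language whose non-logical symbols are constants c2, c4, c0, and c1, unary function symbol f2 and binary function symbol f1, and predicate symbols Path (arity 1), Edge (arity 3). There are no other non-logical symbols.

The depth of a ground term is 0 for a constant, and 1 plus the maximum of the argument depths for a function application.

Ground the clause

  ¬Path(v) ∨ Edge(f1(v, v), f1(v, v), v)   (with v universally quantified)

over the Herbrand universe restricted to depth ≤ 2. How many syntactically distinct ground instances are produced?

604

Ground terms of depth ≤ 2:
  Let N_k count ground terms of depth at most k. Each non-constant term of depth ≤ k is some function symbol applied to depth-≤(k−1) arguments, giving N_k = 4 + N_{k-1} + N_{k-1}^2.
  N_0 = 4
  N_1 = 4 + 4 + 4^2 = 24
  N_2 = 4 + 24 + 24^2 = 604
So there are 604 ground terms available for substitution.
The variable v ranges independently over the available ground terms, and distinct assignments produce distinct instances.
Number of ground instances = 604.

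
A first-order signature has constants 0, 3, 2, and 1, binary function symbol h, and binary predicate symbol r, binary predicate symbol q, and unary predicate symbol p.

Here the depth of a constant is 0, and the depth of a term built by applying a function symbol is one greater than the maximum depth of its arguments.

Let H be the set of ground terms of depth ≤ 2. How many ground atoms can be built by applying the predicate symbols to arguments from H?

First count ground terms of depth ≤ 2.
Write N_k for the number of ground terms of depth ≤ k. A term of depth ≤ k is either a constant or a function symbol applied to arguments of depth ≤ k−1, so N_k = 4 + N_{k-1}^2.
N_0 = 4
N_1 = 4 + 4^2 = 20
N_2 = 4 + 20^2 = 404
So |H| = 404.
A ground atom is a predicate applied to a tuple of terms from H, so the count is the sum over predicates of |H|^arity:
  r: 404^2 = 163216;  q: 404^2 = 163216;  p: 404
Total ground atoms: 163216 + 163216 + 404 = 326836.

326836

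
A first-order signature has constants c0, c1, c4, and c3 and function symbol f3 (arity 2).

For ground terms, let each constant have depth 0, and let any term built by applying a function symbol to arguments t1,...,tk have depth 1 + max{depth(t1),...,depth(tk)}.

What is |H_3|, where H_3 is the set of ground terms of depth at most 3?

163220

Let N_k count ground terms of depth at most k. Each non-constant term of depth ≤ k is some function symbol applied to depth-≤(k−1) arguments, giving N_k = 4 + N_{k-1}^2.
N_0 = 4
N_1 = 4 + 4^2 = 20
N_2 = 4 + 20^2 = 404
N_3 = 4 + 404^2 = 163220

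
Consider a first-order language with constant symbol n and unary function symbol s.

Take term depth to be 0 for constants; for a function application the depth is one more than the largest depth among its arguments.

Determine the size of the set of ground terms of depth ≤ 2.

3

Let N_k count ground terms of depth at most k. Each non-constant term of depth ≤ k is some function symbol applied to depth-≤(k−1) arguments, giving N_k = 1 + N_{k-1}.
N_0 = 1
N_1 = 1 + 1 = 2
N_2 = 1 + 2 = 3
Explicitly: n, s(n), s(s(n)).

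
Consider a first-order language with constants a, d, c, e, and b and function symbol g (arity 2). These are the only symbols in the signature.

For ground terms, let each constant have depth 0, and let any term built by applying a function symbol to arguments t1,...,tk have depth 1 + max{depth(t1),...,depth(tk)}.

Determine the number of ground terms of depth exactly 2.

875

Count level by level. With function symbols g/2, the terms of depth ≤ k are the 5 constants together with each function applied to depth-≤(k−1) tuples, so N_k = 5 + N_{k-1}^2.
N_0 = 5
N_1 = 5 + 5^2 = 30
N_2 = 5 + 30^2 = 905
Terms of depth exactly 2: N_2 − N_1 = 905 − 30 = 875.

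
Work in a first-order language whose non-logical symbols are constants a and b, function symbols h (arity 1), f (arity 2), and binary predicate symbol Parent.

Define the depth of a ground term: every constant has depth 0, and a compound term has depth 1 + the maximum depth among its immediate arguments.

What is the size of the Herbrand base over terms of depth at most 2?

5476

First count ground terms of depth ≤ 2.
Write N_k for the number of ground terms of depth ≤ k. A term of depth ≤ k is either a constant or a function symbol applied to arguments of depth ≤ k−1, so N_k = 2 + N_{k-1} + N_{k-1}^2.
N_0 = 2
N_1 = 2 + 2 + 2^2 = 8
N_2 = 2 + 8 + 8^2 = 74
So |H| = 74.
Each predicate of arity r yields |H|^r ground atoms (one per choice of an r-tuple from H):
  Parent: 74^2 = 5476
Total ground atoms: 5476.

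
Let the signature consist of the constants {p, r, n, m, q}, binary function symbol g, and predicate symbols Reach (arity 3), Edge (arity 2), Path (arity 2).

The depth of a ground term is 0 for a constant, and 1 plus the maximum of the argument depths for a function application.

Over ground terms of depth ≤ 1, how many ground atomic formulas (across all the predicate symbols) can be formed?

28800

First count ground terms of depth ≤ 1.
Let N_k count ground terms of depth at most k. Each non-constant term of depth ≤ k is some function symbol applied to depth-≤(k−1) arguments, giving N_k = 5 + N_{k-1}^2.
N_0 = 5
N_1 = 5 + 5^2 = 30
So |H| = 30.
A ground atom is a predicate applied to a tuple of terms from H, so the count is the sum over predicates of |H|^arity:
  Reach: 30^3 = 27000;  Edge: 30^2 = 900;  Path: 30^2 = 900
Total ground atoms: 27000 + 900 + 900 = 28800.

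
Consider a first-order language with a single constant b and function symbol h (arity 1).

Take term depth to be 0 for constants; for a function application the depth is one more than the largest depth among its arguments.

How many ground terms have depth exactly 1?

1

Let N_k count ground terms of depth at most k. Each non-constant term of depth ≤ k is some function symbol applied to depth-≤(k−1) arguments, giving N_k = 1 + N_{k-1}.
N_0 = 1
N_1 = 1 + 1 = 2
Terms of depth exactly 1: N_1 − N_0 = 2 − 1 = 1.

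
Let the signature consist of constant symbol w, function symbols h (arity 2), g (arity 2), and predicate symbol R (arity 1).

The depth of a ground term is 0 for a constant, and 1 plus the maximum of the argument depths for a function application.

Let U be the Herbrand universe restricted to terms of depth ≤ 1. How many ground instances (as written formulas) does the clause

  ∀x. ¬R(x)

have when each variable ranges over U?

Ground terms of depth ≤ 1:
  Count level by level. With function symbols h/2, g/2, the terms of depth ≤ k are the 1 constant together with each function applied to depth-≤(k−1) tuples, so N_k = 1 + N_{k-1}^2 + N_{k-1}^2.
  N_0 = 1
  N_1 = 1 + 1^2 + 1^2 = 3
  Explicitly: w, h(w, w), g(w, w).
So there are 3 ground terms available for substitution.
The variable x ranges independently over the available ground terms, and distinct assignments produce distinct instances.
Number of ground instances = 3.

3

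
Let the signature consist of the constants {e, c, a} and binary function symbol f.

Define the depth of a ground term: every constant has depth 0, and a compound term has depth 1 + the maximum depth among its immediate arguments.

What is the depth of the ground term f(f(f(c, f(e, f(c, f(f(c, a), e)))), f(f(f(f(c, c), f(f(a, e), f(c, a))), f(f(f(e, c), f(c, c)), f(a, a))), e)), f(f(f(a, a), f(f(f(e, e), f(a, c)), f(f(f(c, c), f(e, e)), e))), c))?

depth(f(c, a)) = 1 + max(0, 0) = 1
depth(f(f(c, a), e)) = 1 + max(1, 0) = 2
depth(f(c, f(f(c, a), e))) = 1 + max(0, 2) = 3
depth(f(e, f(c, f(f(c, a), e)))) = 1 + max(0, 3) = 4
depth(f(c, f(e, f(c, f(f(c, a), e))))) = 1 + max(0, 4) = 5
depth(f(c, c)) = 1 + max(0, 0) = 1
depth(f(a, e)) = 1 + max(0, 0) = 1
depth(f(f(a, e), f(c, a))) = 1 + max(1, 1) = 2
depth(f(f(c, c), f(f(a, e), f(c, a)))) = 1 + max(1, 2) = 3
depth(f(e, c)) = 1 + max(0, 0) = 1
depth(f(f(e, c), f(c, c))) = 1 + max(1, 1) = 2
depth(f(a, a)) = 1 + max(0, 0) = 1
depth(f(f(f(e, c), f(c, c)), f(a, a))) = 1 + max(2, 1) = 3
depth(f(f(f(c, c), f(f(a, e), f(c, a))), f(f(f(e, c), f(c, c)), f(a, a)))) = 1 + max(3, 3) = 4
depth(f(f(f(f(c, c), f(f(a, e), f(c, a))), f(f(f(e, c), f(c, c)), f(a, a))), e)) = 1 + max(4, 0) = 5
depth(f(f(c, f(e, f(c, f(f(c, a), e)))), f(f(f(f(c, c), f(f(a, e), f(c, a))), f(f(f(e, c), f(c, c)), f(a, a))), e))) = 1 + max(5, 5) = 6
depth(f(e, e)) = 1 + max(0, 0) = 1
depth(f(a, c)) = 1 + max(0, 0) = 1
depth(f(f(e, e), f(a, c))) = 1 + max(1, 1) = 2
depth(f(f(c, c), f(e, e))) = 1 + max(1, 1) = 2
depth(f(f(f(c, c), f(e, e)), e)) = 1 + max(2, 0) = 3
depth(f(f(f(e, e), f(a, c)), f(f(f(c, c), f(e, e)), e))) = 1 + max(2, 3) = 4
depth(f(f(a, a), f(f(f(e, e), f(a, c)), f(f(f(c, c), f(e, e)), e)))) = 1 + max(1, 4) = 5
depth(f(f(f(a, a), f(f(f(e, e), f(a, c)), f(f(f(c, c), f(e, e)), e))), c)) = 1 + max(5, 0) = 6
depth(f(f(f(c, f(e, f(c, f(f(c, a), e)))), f(f(f(f(c, c), f(f(a, e), f(c, a))), f(f(f(e, c), f(c, c)), f(a, a))), e)), f(f(f(a, a), f(f(f(e, e), f(a, c)), f(f(f(c, c), f(e, e)), e))), c))) = 1 + max(6, 6) = 7

7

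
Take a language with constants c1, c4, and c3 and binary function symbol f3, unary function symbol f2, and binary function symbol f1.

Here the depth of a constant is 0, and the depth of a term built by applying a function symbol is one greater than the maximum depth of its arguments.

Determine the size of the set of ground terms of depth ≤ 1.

24

Let N_k count ground terms of depth at most k. Each non-constant term of depth ≤ k is some function symbol applied to depth-≤(k−1) arguments, giving N_k = 3 + N_{k-1}^2 + N_{k-1} + N_{k-1}^2.
N_0 = 3
N_1 = 3 + 3^2 + 3 + 3^2 = 24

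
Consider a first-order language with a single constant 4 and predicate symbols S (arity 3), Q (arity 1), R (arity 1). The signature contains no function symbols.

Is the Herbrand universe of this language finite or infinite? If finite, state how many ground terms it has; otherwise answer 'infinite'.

1

There are no function symbols, so the only ground term is the single constant.
The Herbrand universe is {4}, finite with 1 element.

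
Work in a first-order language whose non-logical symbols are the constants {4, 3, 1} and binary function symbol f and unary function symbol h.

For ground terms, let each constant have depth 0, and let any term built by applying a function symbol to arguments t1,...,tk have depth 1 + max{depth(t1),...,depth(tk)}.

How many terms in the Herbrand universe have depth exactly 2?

If N_k denotes the number of depth-≤k ground terms, the 3 constants give N_0 = 3, and each function symbol of arity r contributes N_{k-1}^r new terms at level k: N_k = 3 + N_{k-1}^2 + N_{k-1}.
N_0 = 3
N_1 = 3 + 3^2 + 3 = 15
N_2 = 3 + 15^2 + 15 = 243
Terms of depth exactly 2: N_2 − N_1 = 243 − 15 = 228.

228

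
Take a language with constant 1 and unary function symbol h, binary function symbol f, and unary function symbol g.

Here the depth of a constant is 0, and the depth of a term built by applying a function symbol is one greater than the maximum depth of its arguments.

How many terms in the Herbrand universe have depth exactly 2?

Count level by level. With function symbols h/1, f/2, g/1, the terms of depth ≤ k are the 1 constant together with each function applied to depth-≤(k−1) tuples, so N_k = 1 + N_{k-1} + N_{k-1}^2 + N_{k-1}.
N_0 = 1
N_1 = 1 + 1 + 1^2 + 1 = 4
N_2 = 1 + 4 + 4^2 + 4 = 25
Terms of depth exactly 2: N_2 − N_1 = 25 − 4 = 21.

21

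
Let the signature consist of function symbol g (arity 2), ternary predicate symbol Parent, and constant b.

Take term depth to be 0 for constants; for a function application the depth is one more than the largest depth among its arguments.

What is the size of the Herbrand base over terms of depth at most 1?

8

First count ground terms of depth ≤ 1.
Count level by level. With function symbols g/2, the terms of depth ≤ k are the 1 constant together with each function applied to depth-≤(k−1) tuples, so N_k = 1 + N_{k-1}^2.
N_0 = 1
N_1 = 1 + 1^2 = 2
Explicitly: b, g(b, b).
So |H| = 2.
Each predicate of arity r yields |H|^r ground atoms (one per choice of an r-tuple from H):
  Parent: 2^3 = 8
Total ground atoms: 8.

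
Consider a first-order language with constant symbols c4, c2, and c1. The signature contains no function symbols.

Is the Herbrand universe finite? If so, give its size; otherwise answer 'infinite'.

There are no function symbols, so every ground term is one of the 3 constants.
The Herbrand universe is {c4, c2, c1}, which is finite with 3 elements.

3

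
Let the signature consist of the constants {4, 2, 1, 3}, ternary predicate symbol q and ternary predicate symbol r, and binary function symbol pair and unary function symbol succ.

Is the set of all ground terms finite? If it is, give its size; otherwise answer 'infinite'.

The signature has at least one function symbol (pair, arity 2) and at least one constant (4).
Iterating pair gives infinitely many distinct ground terms: 4, pair(4, 4), pair(pair(4, 4), pair(4, 4)), ...
So the Herbrand universe is infinite.

infinite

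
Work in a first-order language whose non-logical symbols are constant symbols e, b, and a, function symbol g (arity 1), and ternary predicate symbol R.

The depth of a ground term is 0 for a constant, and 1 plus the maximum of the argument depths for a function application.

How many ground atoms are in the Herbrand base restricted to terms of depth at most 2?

First count ground terms of depth ≤ 2.
Write N_k for the number of ground terms of depth ≤ k. A term of depth ≤ k is either a constant or a function symbol applied to arguments of depth ≤ k−1, so N_k = 3 + N_{k-1}.
N_0 = 3
N_1 = 3 + 3 = 6
N_2 = 3 + 6 = 9
So |H| = 9.
Each predicate of arity r yields |H|^r ground atoms (one per choice of an r-tuple from H):
  R: 9^3 = 729
Total ground atoms: 729.

729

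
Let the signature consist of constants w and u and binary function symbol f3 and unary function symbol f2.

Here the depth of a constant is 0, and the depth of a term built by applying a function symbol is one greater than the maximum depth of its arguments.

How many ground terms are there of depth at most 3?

Let N_k = |{terms of depth ≤ k}|. Then N_0 = 2 and N_k = 2 + N_{k-1}^2 + N_{k-1} for k ≥ 1 (one summand per function symbol, arity giving the exponent).
N_0 = 2
N_1 = 2 + 2^2 + 2 = 8
N_2 = 2 + 8^2 + 8 = 74
N_3 = 2 + 74^2 + 74 = 5552

5552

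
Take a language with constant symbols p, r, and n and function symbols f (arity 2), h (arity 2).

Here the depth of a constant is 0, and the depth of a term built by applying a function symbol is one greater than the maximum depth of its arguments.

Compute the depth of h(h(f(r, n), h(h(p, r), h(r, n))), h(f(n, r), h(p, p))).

depth(f(r, n)) = 1 + max(0, 0) = 1
depth(h(p, r)) = 1 + max(0, 0) = 1
depth(h(r, n)) = 1 + max(0, 0) = 1
depth(h(h(p, r), h(r, n))) = 1 + max(1, 1) = 2
depth(h(f(r, n), h(h(p, r), h(r, n)))) = 1 + max(1, 2) = 3
depth(f(n, r)) = 1 + max(0, 0) = 1
depth(h(p, p)) = 1 + max(0, 0) = 1
depth(h(f(n, r), h(p, p))) = 1 + max(1, 1) = 2
depth(h(h(f(r, n), h(h(p, r), h(r, n))), h(f(n, r), h(p, p)))) = 1 + max(3, 2) = 4

4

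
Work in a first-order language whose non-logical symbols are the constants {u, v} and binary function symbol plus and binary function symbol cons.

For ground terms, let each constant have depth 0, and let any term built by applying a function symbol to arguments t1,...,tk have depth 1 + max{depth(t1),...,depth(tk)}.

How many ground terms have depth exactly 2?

Count level by level. With function symbols plus/2, cons/2, the terms of depth ≤ k are the 2 constants together with each function applied to depth-≤(k−1) tuples, so N_k = 2 + N_{k-1}^2 + N_{k-1}^2.
N_0 = 2
N_1 = 2 + 2^2 + 2^2 = 10
N_2 = 2 + 10^2 + 10^2 = 202
Terms of depth exactly 2: N_2 − N_1 = 202 − 10 = 192.

192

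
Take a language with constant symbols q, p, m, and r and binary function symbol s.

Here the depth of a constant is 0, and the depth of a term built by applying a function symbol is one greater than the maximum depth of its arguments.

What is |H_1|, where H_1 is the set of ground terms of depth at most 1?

20

Let N_k count ground terms of depth at most k. Each non-constant term of depth ≤ k is some function symbol applied to depth-≤(k−1) arguments, giving N_k = 4 + N_{k-1}^2.
N_0 = 4
N_1 = 4 + 4^2 = 20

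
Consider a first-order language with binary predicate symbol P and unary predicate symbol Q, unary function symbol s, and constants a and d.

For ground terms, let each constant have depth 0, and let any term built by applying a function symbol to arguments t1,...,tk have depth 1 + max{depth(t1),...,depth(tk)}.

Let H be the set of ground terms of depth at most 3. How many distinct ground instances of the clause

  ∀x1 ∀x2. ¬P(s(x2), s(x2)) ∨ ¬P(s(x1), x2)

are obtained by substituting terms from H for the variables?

Ground terms of depth ≤ 3:
  Let N_k = |{terms of depth ≤ k}|. Then N_0 = 2 and N_k = 2 + N_{k-1} for k ≥ 1 (one summand per function symbol, arity giving the exponent).
  N_0 = 2
  N_1 = 2 + 2 = 4
  N_2 = 2 + 4 = 6
  N_3 = 2 + 6 = 8
So there are 8 ground terms available for substitution.
There are 2 variables to instantiate (x1, x2), each occurring in at least one literal, so different choices give different ground instances.
Number of ground instances = 8^2 = 64.

64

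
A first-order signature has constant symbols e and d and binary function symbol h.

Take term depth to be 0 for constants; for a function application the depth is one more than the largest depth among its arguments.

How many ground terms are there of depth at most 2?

38

Let N_k = |{terms of depth ≤ k}|. Then N_0 = 2 and N_k = 2 + N_{k-1}^2 for k ≥ 1 (one summand per function symbol, arity giving the exponent).
N_0 = 2
N_1 = 2 + 2^2 = 6
N_2 = 2 + 6^2 = 38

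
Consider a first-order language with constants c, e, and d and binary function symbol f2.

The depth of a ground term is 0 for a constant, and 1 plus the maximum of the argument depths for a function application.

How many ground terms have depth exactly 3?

Let N_k count ground terms of depth at most k. Each non-constant term of depth ≤ k is some function symbol applied to depth-≤(k−1) arguments, giving N_k = 3 + N_{k-1}^2.
N_0 = 3
N_1 = 3 + 3^2 = 12
N_2 = 3 + 12^2 = 147
N_3 = 3 + 147^2 = 21612
Terms of depth exactly 3: N_3 − N_2 = 21612 − 147 = 21465.

21465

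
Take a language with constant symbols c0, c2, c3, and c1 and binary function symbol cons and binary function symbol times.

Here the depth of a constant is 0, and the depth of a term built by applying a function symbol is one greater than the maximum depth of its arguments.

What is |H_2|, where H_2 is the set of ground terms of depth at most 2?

Count level by level. With function symbols cons/2, times/2, the terms of depth ≤ k are the 4 constants together with each function applied to depth-≤(k−1) tuples, so N_k = 4 + N_{k-1}^2 + N_{k-1}^2.
N_0 = 4
N_1 = 4 + 4^2 + 4^2 = 36
N_2 = 4 + 36^2 + 36^2 = 2596

2596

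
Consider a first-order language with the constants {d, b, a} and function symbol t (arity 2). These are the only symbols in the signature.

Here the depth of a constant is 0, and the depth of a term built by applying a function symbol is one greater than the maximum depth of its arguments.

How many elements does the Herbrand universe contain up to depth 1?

If N_k denotes the number of depth-≤k ground terms, the 3 constants give N_0 = 3, and each function symbol of arity r contributes N_{k-1}^r new terms at level k: N_k = 3 + N_{k-1}^2.
N_0 = 3
N_1 = 3 + 3^2 = 12

12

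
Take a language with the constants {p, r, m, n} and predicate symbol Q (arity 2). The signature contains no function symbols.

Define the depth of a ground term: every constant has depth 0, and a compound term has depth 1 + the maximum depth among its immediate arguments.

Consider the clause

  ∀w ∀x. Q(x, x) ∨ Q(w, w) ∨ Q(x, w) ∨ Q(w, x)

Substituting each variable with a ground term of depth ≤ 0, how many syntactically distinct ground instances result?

Ground terms of depth ≤ 0:
  With no function symbols every ground term is a constant, so there are exactly 4 ground terms at every depth bound.
  N_0 = 4
  Explicitly: p, r, m, n.
So there are 4 ground terms available for substitution.
There are 2 variables to instantiate (w, x), each occurring in at least one literal, so different choices give different ground instances.
Number of ground instances = 4^2 = 16.

16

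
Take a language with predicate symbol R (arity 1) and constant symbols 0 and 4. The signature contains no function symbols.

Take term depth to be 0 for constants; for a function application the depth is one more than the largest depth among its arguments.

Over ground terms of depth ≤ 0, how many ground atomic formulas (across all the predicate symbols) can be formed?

2

First count ground terms of depth ≤ 0.
With no function symbols every ground term is a constant, so there are exactly 2 ground terms at every depth bound.
N_0 = 2
Explicitly: 0, 4.
So |H| = 2.
Each predicate of arity r yields |H|^r ground atoms (one per choice of an r-tuple from H):
  R: 2
Total ground atoms: 2.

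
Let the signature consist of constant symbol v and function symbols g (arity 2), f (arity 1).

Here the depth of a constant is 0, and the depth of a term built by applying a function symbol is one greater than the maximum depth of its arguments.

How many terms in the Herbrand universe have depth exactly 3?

170

Write N_k for the number of ground terms of depth ≤ k. A term of depth ≤ k is either a constant or a function symbol applied to arguments of depth ≤ k−1, so N_k = 1 + N_{k-1}^2 + N_{k-1}.
N_0 = 1
N_1 = 1 + 1^2 + 1 = 3
N_2 = 1 + 3^2 + 3 = 13
N_3 = 1 + 13^2 + 13 = 183
Terms of depth exactly 3: N_3 − N_2 = 183 − 13 = 170.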